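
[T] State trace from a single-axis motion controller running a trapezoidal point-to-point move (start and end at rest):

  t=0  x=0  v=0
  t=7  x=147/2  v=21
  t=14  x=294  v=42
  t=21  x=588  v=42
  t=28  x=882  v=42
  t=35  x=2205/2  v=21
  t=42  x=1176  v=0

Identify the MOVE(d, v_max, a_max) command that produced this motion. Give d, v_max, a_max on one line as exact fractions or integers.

final state: t=42, x=1176, v=0 → d = 1176
a_max = (21−0)/(7−0) = 3
max v = 42 over t∈[14,28] → v_max = 42
check: 42·(14+14) = 1176 ✓

d=1176 v_max=42 a_max=3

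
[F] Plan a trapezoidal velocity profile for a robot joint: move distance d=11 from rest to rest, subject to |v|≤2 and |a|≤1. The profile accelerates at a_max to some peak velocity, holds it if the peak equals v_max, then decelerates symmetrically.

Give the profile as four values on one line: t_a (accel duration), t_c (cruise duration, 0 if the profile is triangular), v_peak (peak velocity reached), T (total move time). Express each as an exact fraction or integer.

v_max²/a_max = 2²/1 = 4
11 ≥ 4 ⇒ cruise phase
t_a = 2/1 = 2; v_peak = 2
d_cruise = 11 − 4 = 7; t_c = 7/2
T = 2·2 + 7/2 = 15/2

t_a=2 t_c=7/2 v_peak=2 T=15/2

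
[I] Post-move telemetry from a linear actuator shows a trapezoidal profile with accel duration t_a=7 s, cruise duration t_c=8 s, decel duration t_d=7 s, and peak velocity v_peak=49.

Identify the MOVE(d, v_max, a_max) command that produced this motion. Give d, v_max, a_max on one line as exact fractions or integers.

a_max = 49/7 = 7
d_a = ½·49·7 = 343/2; d_c = 49·8 = 392
d = 2·343/2 + 392 = 735
t_c = 8 > 0 → v_max = v_peak = 49

d=735 v_max=49 a_max=7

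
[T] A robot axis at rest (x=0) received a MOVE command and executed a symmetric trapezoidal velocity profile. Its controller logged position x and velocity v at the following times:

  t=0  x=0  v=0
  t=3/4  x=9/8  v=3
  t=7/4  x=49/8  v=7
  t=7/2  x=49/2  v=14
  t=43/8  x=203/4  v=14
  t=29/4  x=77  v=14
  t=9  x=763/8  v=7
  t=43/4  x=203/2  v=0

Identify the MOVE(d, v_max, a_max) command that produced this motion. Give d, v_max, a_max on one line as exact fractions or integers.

d=203/2 v_max=14 a_max=4

final state: t=43/4, x=203/2, v=0 → d = 203/2
a_max = (3−0)/(3/4−0) = 4
max v = 14 over t∈[7/2,29/4] → v_max = 14
check: 14·(7/2+15/4) = 203/2 ✓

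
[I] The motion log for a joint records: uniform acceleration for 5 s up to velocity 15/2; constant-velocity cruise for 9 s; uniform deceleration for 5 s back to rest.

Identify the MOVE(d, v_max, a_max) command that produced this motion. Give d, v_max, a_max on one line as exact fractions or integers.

d=105 v_max=15/2 a_max=3/2

a_max = (15/2)/5 = 3/2
d_a = ½·15/2·5 = 75/4; d_c = 15/2·9 = 135/2
d = 2·75/4 + 135/2 = 105
t_c = 9 > 0 → v_max = v_peak = 15/2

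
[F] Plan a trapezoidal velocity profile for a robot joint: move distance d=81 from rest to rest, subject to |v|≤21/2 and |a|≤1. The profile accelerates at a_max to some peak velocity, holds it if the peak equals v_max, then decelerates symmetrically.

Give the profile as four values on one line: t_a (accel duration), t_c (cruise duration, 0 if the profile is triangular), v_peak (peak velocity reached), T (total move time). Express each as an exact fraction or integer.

(v_max)²/a_max = (21/2)²/1 = 441/4
81 < 441/4 so t_c = 0
v_peak = √(81·1) = √81 = 9
t_a = 9/1 = 9; t_c = 0
T = 2·9 = 18

t_a=9 t_c=0 v_peak=9 T=18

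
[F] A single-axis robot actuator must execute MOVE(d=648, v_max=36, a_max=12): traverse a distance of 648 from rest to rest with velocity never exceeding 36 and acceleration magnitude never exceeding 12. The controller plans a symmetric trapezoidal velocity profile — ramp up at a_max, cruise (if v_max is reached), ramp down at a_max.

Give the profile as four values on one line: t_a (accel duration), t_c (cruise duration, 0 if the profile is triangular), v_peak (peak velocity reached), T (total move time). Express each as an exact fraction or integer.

t_a=3 t_c=15 v_peak=36 T=21

v_max²/a_max = 36²/12 = 108
648 ≥ 108 ⇒ cruise phase
t_a = 36/12 = 3; v_peak = 36
d_cruise = 648 − 108 = 540; t_c = 540/36 = 15
T = 2·3 + 15 = 21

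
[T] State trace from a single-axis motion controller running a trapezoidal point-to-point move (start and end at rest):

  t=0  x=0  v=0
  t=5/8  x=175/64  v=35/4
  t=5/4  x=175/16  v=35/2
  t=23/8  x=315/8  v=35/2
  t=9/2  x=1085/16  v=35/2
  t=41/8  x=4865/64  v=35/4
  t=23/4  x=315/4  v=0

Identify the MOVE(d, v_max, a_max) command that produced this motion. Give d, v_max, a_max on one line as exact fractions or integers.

final state: t=23/4, x=315/4, v=0 → d = 315/4
a_max = (35/4−0)/(5/8−0) = 14
max v = 35/2 over t∈[5/4,9/2] → v_max = 35/2
check: 35/2·(5/4+13/4) = 315/4 ✓

d=315/4 v_max=35/2 a_max=14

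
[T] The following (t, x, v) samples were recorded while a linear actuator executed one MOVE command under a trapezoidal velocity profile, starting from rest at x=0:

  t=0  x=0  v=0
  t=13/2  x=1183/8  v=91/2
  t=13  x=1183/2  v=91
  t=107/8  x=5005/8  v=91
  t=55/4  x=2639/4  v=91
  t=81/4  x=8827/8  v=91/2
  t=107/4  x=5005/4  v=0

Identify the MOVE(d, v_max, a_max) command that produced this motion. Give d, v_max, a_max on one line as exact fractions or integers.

final state: t=107/4, x=5005/4, v=0 → d = 5005/4
a_max = (91/2−0)/(13/2−0) = 7
max v = 91 over t∈[13,55/4] → v_max = 91
check: 91·(13+3/4) = 5005/4 ✓

d=5005/4 v_max=91 a_max=7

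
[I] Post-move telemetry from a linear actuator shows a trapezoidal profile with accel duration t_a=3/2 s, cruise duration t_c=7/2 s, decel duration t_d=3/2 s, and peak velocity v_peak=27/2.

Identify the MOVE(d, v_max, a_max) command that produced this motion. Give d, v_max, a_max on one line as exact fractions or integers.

d=135/2 v_max=27/2 a_max=9

a_max = (27/2)/(3/2) = 9
d_a = ½·27/2·3/2 = 81/8; d_c = 27/2·7/2 = 189/4
d = 2·81/8 + 189/4 = 135/2
t_c = 7/2 > 0 → v_max = v_peak = 27/2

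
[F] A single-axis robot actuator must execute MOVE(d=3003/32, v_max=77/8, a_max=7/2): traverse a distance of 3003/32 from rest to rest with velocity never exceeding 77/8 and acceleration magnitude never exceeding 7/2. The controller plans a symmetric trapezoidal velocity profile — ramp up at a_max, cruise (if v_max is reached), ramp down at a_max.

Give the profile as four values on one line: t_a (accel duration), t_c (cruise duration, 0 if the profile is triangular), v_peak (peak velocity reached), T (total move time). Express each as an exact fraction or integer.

v_max²/a_max = (77/8)²/(7/2) = 847/32
3003/32 ≥ 847/32 → trapezoidal
t_a = (77/8)/(7/2) = 11/4; v_peak = 77/8
d_cruise = 3003/32 − 847/32 = 539/8; t_c = (539/8)/(77/8) = 7
T = 2·11/4 + 7 = 25/2

t_a=11/4 t_c=7 v_peak=77/8 T=25/2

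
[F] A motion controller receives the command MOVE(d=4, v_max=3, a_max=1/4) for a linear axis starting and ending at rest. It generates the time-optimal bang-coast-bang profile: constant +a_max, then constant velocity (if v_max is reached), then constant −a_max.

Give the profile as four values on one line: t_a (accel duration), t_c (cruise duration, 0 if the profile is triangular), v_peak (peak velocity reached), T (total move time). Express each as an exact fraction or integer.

v_max²/a_max = 3²/(1/4) = 36
4 < 36 ⇒ no cruise
v_peak = √(4·1/4) = √1 = 1
t_a = 1/(1/4) = 4; t_c = 0
T = 2·4 = 8

t_a=4 t_c=0 v_peak=1 T=8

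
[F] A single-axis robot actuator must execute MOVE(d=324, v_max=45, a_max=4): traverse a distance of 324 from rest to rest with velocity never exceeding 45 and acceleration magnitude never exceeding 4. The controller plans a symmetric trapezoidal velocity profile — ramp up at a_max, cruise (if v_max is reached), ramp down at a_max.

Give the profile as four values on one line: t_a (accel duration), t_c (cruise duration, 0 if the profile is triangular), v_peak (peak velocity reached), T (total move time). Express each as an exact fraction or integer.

t_a=9 t_c=0 v_peak=36 T=18

(v_max)²/a_max = 45²/4 = 2025/4
324 < 2025/4 so t_c = 0
v_peak = √(324·4) = √1296 = 36
t_a = 36/4 = 9; t_c = 0
T = 2·9 = 18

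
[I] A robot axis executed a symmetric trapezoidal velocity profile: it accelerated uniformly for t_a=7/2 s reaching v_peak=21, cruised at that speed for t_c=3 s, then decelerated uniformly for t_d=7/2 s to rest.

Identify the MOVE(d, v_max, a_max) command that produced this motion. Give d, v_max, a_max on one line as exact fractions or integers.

d=273/2 v_max=21 a_max=6

a_max = 21/(7/2) = 6
d_a = ½·21·7/2 = 147/4; d_c = 21·3 = 63
d = 2·147/4 + 63 = 273/2
t_c = 3 > 0 so v_max = 21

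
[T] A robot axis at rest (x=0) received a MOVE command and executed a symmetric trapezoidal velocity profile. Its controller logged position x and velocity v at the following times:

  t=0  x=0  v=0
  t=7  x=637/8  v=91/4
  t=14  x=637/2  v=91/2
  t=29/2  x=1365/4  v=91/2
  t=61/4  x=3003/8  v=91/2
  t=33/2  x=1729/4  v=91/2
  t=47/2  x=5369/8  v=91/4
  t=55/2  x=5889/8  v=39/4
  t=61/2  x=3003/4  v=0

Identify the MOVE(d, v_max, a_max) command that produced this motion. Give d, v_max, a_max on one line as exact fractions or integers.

final state: t=61/2, x=3003/4, v=0 → d = 3003/4
a_max = (91/4−0)/(7−0) = 13/4
max v = 91/2 over t∈[14,33/2] → v_max = 91/2
check: 91/2·(14+5/2) = 3003/4 ✓

d=3003/4 v_max=91/2 a_max=13/4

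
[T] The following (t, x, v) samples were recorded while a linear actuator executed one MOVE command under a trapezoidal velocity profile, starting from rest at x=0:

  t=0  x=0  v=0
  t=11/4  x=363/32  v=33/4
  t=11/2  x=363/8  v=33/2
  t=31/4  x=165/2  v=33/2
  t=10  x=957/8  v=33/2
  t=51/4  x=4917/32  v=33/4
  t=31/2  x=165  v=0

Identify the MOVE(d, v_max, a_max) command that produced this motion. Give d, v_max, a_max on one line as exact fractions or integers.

d=165 v_max=33/2 a_max=3

final state: t=31/2, x=165, v=0 → d = 165
a_max = (33/4−0)/(11/4−0) = 3
max v = 33/2 over t∈[11/2,10] → v_max = 33/2
check: 33/2·(11/2+9/2) = 165 ✓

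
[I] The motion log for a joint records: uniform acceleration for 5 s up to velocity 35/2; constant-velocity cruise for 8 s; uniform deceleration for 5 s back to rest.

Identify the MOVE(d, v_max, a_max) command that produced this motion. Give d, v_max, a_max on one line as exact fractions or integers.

a_max = (35/2)/5 = 7/2
d_a = ½·35/2·5 = 175/4; d_c = 35/2·8 = 140
d = 2·175/4 + 140 = 455/2
t_c = 8 > 0 → v_max = v_peak = 35/2

d=455/2 v_max=35/2 a_max=7/2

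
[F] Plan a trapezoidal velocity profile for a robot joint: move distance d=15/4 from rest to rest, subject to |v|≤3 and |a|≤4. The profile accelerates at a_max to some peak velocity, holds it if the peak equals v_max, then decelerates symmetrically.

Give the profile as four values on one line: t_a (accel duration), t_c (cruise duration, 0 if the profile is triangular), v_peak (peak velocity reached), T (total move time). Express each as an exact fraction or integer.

t_a=3/4 t_c=1/2 v_peak=3 T=2

(v_max)²/a_max = 3²/4 = 9/4
15/4 ≥ 9/4 → trapezoidal
t_a = 3/4; v_peak = 3
d_cruise = 15/4 − 9/4 = 3/2; t_c = (3/2)/3 = 1/2
T = 2·3/4 + 1/2 = 2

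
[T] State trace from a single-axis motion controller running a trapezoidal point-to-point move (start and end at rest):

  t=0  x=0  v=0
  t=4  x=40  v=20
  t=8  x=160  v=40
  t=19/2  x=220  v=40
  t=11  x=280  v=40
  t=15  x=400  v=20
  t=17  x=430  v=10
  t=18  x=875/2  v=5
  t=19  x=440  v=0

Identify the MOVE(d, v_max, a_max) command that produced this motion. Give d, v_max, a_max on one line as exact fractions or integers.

final state: t=19, x=440, v=0 → d = 440
a_max = (20−0)/(4−0) = 5
max v = 40 over t∈[8,11] → v_max = 40
check: 40·(8+3) = 440 ✓

d=440 v_max=40 a_max=5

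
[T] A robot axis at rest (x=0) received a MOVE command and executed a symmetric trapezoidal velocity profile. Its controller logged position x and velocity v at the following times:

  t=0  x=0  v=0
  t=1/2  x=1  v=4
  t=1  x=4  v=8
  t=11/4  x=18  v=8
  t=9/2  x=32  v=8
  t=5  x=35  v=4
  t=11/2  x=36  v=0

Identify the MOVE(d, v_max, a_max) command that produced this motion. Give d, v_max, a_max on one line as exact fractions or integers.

d=36 v_max=8 a_max=8

final state: t=11/2, x=36, v=0 → d = 36
a_max = (4−0)/(1/2−0) = 8
max v = 8 over t∈[1,9/2] → v_max = 8
check: 8·(1+7/2) = 36 ✓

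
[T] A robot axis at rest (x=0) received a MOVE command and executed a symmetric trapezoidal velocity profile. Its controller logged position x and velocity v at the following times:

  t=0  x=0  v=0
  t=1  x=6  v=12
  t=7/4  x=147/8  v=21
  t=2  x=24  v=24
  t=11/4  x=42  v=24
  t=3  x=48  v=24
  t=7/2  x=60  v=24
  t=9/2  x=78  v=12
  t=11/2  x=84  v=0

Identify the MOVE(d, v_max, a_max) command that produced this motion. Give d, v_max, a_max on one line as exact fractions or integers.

d=84 v_max=24 a_max=12

final state: t=11/2, x=84, v=0 → d = 84
a_max = (12−0)/(1−0) = 12
max v = 24 over t∈[2,7/2] → v_max = 24
check: 24·(2+3/2) = 84 ✓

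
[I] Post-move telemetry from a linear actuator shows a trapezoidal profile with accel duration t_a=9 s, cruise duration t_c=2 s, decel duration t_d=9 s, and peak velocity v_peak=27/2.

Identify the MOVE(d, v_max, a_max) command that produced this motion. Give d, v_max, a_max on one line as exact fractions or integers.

d=297/2 v_max=27/2 a_max=3/2

a_max = (27/2)/9 = 3/2
d_a = ½·27/2·9 = 243/4; d_c = 27/2·2 = 27
d = 2·243/4 + 27 = 297/2
t_c = 2 > 0 → v_max = v_peak = 27/2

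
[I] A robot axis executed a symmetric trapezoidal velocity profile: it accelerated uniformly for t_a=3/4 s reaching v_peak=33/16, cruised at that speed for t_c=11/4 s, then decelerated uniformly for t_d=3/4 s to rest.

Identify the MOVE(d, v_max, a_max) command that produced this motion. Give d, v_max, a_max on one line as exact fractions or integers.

d=231/32 v_max=33/16 a_max=11/4

a_max = (33/16)/(3/4) = 11/4
d_a = ½·33/16·3/4 = 99/128; d_c = 33/16·11/4 = 363/64
d = 2·99/128 + 363/64 = 231/32
t_c = 11/4 > 0 ⇒ limit active, v_max = 33/16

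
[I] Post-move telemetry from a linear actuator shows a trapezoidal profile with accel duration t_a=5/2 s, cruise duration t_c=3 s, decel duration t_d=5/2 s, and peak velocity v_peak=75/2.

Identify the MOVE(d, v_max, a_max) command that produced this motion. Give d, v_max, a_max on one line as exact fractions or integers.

a_max = (75/2)/(5/2) = 15
d_a = ½·75/2·5/2 = 375/8; d_c = 75/2·3 = 225/2
d = 2·375/8 + 225/2 = 825/4
t_c = 3 > 0 so v_max = 75/2

d=825/4 v_max=75/2 a_max=15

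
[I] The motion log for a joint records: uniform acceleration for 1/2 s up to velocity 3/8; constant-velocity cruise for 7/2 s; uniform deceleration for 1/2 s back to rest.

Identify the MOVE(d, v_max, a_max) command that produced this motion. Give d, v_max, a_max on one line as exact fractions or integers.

d=3/2 v_max=3/8 a_max=3/4

a_max = (3/8)/(1/2) = 3/4
d_a = ½·3/8·1/2 = 3/32; d_c = 3/8·7/2 = 21/16
d = 2·3/32 + 21/16 = 3/2
t_c = 7/2 > 0 so v_max = 3/8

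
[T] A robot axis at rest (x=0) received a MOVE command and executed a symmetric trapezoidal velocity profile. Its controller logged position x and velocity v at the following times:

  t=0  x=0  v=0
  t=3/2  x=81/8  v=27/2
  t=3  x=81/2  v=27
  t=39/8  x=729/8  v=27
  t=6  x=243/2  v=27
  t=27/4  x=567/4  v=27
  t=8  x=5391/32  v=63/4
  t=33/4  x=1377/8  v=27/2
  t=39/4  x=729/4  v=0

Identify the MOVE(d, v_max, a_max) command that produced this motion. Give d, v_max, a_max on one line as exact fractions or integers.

final state: t=39/4, x=729/4, v=0 → d = 729/4
a_max = (27/2−0)/(3/2−0) = 9
max v = 27 over t∈[3,27/4] → v_max = 27
check: 27·(3+15/4) = 729/4 ✓

d=729/4 v_max=27 a_max=9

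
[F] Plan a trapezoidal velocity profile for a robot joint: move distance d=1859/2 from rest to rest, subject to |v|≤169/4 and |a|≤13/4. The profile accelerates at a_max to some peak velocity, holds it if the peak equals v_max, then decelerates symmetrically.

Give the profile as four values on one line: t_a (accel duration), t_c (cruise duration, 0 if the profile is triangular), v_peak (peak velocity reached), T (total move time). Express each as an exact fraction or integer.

t_a=13 t_c=9 v_peak=169/4 T=35

v_max²/a_max = (169/4)²/(13/4) = 2197/4
1859/2 ≥ 2197/4 → trapezoidal
t_a = (169/4)/(13/4) = 13; v_peak = 169/4
d_cruise = 1859/2 − 2197/4 = 1521/4; t_c = (1521/4)/(169/4) = 9
T = 2·13 + 9 = 35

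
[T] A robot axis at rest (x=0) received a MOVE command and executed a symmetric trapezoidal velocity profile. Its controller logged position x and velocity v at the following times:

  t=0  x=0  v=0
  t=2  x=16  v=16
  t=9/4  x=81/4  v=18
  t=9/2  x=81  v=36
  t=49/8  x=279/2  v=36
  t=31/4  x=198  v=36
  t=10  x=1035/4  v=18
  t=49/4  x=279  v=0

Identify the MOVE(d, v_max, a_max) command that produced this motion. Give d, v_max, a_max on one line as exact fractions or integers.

d=279 v_max=36 a_max=8

final state: t=49/4, x=279, v=0 → d = 279
a_max = (16−0)/(2−0) = 8
max v = 36 over t∈[9/2,31/4] → v_max = 36
check: 36·(9/2+13/4) = 279 ✓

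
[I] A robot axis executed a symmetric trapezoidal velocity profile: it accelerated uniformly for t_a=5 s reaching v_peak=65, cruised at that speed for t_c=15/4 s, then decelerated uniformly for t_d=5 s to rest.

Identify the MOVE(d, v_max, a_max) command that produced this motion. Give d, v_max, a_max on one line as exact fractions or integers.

a_max = 65/5 = 13
d_a = ½·65·5 = 325/2; d_c = 65·15/4 = 975/4
d = 2·325/2 + 975/4 = 2275/4
t_c = 15/4 > 0 → v_max = v_peak = 65

d=2275/4 v_max=65 a_max=13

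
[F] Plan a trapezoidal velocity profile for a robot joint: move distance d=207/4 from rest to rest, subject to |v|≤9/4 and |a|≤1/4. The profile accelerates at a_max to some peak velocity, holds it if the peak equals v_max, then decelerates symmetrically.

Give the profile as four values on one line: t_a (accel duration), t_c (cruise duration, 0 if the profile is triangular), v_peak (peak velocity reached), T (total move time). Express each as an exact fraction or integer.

t_a=9 t_c=14 v_peak=9/4 T=32

vₘ²/aₘ = (9/4)²/(1/4) = 81/4
207/4 ≥ 81/4 so v_max reached
t_a = (9/4)/(1/4) = 9; v_peak = 9/4
d_cruise = 207/4 − 81/4 = 63/2; t_c = (63/2)/(9/4) = 14
T = 2·9 + 14 = 32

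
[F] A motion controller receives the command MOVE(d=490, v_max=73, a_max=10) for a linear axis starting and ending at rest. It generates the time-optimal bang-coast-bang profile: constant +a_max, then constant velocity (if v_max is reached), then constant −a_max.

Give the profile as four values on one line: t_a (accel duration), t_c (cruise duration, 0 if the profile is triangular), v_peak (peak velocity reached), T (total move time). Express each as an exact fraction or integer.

v_max²/a_max = 73²/10 = 5329/10
490 < 5329/10 so t_c = 0
v_peak = √(490·10) = √4900 = 70
t_a = 70/10 = 7; t_c = 0
T = 2·7 = 14

t_a=7 t_c=0 v_peak=70 T=14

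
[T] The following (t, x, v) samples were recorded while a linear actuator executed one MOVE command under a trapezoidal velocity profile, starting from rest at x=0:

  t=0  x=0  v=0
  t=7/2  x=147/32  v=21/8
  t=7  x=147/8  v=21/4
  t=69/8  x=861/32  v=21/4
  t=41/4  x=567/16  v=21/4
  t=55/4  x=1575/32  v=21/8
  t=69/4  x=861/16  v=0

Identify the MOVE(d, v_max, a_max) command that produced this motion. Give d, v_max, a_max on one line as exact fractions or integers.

d=861/16 v_max=21/4 a_max=3/4

final state: t=69/4, x=861/16, v=0 → d = 861/16
a_max = (21/8−0)/(7/2−0) = 3/4
max v = 21/4 over t∈[7,41/4] → v_max = 21/4
check: 21/4·(7+13/4) = 861/16 ✓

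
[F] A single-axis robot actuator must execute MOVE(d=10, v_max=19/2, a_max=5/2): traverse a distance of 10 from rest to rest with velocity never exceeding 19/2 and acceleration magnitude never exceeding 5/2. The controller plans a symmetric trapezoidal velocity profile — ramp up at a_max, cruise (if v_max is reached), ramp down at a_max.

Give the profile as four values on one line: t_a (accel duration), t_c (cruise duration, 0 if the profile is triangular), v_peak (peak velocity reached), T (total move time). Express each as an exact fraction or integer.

(v_max)²/a_max = (19/2)²/(5/2) = 361/10
10 < 361/10 → triangular
v_peak = √(10·5/2) = √25 = 5
t_a = 5/(5/2) = 2; t_c = 0
T = 2·2 = 4

t_a=2 t_c=0 v_peak=5 T=4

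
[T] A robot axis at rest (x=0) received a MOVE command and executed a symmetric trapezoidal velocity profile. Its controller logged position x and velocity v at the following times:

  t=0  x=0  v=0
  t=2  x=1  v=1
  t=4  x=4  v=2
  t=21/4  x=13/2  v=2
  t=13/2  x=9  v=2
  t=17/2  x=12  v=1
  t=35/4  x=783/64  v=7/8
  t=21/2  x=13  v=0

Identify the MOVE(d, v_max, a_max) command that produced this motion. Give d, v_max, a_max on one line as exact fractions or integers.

d=13 v_max=2 a_max=1/2

final state: t=21/2, x=13, v=0 → d = 13
a_max = (1−0)/(2−0) = 1/2
max v = 2 over t∈[4,13/2] → v_max = 2
check: 2·(4+5/2) = 13 ✓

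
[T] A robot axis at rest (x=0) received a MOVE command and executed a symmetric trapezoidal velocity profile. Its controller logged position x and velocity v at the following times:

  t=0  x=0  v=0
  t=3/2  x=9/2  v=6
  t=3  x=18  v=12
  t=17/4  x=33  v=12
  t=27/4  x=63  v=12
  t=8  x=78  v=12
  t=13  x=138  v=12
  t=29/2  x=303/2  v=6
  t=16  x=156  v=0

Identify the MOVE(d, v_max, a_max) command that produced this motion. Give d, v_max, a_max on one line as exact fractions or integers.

final state: t=16, x=156, v=0 → d = 156
a_max = (6−0)/(3/2−0) = 4
max v = 12 over t∈[3,13] → v_max = 12
check: 12·(3+10) = 156 ✓

d=156 v_max=12 a_max=4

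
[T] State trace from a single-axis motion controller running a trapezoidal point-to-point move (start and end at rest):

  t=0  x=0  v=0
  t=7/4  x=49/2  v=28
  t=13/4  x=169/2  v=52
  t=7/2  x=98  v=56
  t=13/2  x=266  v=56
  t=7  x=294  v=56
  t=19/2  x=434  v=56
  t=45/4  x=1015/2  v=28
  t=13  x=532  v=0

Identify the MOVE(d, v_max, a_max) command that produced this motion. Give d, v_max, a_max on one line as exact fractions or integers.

final state: t=13, x=532, v=0 → d = 532
a_max = (28−0)/(7/4−0) = 16
max v = 56 over t∈[7/2,19/2] → v_max = 56
check: 56·(7/2+6) = 532 ✓

d=532 v_max=56 a_max=16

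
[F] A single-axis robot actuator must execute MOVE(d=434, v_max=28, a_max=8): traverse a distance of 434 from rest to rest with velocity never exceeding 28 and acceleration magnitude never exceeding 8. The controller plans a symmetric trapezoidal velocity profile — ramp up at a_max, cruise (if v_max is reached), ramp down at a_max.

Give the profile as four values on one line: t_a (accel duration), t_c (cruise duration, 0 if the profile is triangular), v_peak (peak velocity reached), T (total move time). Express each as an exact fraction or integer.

vₘ²/aₘ = 28²/8 = 98
434 ≥ 98 ⇒ cruise phase
t_a = 28/8 = 7/2; v_peak = 28
d_cruise = 434 − 98 = 336; t_c = 336/28 = 12
T = 2·7/2 + 12 = 19

t_a=7/2 t_c=12 v_peak=28 T=19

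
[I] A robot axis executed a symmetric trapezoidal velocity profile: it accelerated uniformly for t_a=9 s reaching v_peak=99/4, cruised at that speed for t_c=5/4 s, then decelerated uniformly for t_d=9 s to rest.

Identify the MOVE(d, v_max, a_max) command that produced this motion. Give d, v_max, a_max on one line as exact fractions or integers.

d=4059/16 v_max=99/4 a_max=11/4

a_max = (99/4)/9 = 11/4
d_a = ½·99/4·9 = 891/8; d_c = 99/4·5/4 = 495/16
d = 2·891/8 + 495/16 = 4059/16
t_c = 5/4 > 0 ⇒ limit active, v_max = 99/4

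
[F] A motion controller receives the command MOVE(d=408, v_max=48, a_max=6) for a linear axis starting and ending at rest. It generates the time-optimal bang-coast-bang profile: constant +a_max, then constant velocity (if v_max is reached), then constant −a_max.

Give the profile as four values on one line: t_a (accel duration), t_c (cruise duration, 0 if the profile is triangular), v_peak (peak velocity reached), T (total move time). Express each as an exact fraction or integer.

vₘ²/aₘ = 48²/6 = 384
408 ≥ 384 so v_max reached
t_a = 48/6 = 8; v_peak = 48
d_cruise = 408 − 384 = 24; t_c = 24/48 = 1/2
T = 2·8 + 1/2 = 33/2

t_a=8 t_c=1/2 v_peak=48 T=33/2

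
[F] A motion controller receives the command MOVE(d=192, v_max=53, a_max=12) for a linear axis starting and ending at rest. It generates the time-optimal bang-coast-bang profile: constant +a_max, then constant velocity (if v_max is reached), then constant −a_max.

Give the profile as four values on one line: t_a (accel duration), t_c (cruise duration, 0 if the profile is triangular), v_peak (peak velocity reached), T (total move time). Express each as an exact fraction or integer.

t_a=4 t_c=0 v_peak=48 T=8

(v_max)²/a_max = 53²/12 = 2809/12
192 < 2809/12 ⇒ no cruise
v_peak = √(192·12) = √2304 = 48
t_a = 48/12 = 4; t_c = 0
T = 2·4 = 8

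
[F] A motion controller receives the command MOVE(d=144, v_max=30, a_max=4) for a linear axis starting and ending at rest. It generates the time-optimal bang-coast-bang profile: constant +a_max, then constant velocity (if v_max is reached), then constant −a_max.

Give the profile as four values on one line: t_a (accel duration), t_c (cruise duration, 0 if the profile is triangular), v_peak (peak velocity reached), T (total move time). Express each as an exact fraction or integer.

t_a=6 t_c=0 v_peak=24 T=12

vₘ²/aₘ = 30²/4 = 225
144 < 225 ⇒ no cruise
v_peak = √(144·4) = √576 = 24
t_a = 24/4 = 6; t_c = 0
T = 2·6 = 12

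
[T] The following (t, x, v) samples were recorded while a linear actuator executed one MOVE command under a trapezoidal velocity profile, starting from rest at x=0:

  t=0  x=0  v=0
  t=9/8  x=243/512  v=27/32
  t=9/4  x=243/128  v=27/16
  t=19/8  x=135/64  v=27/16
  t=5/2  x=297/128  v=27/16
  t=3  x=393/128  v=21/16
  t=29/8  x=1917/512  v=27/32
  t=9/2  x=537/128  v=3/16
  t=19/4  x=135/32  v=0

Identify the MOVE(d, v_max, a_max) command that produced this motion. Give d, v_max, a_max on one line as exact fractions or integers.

d=135/32 v_max=27/16 a_max=3/4

final state: t=19/4, x=135/32, v=0 → d = 135/32
a_max = (27/32−0)/(9/8−0) = 3/4
max v = 27/16 over t∈[9/4,5/2] → v_max = 27/16
check: 27/16·(9/4+1/4) = 135/32 ✓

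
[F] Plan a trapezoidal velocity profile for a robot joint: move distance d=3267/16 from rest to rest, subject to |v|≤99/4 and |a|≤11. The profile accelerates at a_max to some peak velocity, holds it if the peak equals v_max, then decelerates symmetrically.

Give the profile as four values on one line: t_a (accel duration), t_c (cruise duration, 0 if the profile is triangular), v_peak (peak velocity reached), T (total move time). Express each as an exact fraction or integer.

vₘ²/aₘ = (99/4)²/11 = 891/16
3267/16 ≥ 891/16 ⇒ cruise phase
t_a = (99/4)/11 = 9/4; v_peak = 99/4
d_cruise = 3267/16 − 891/16 = 297/2; t_c = (297/2)/(99/4) = 6
T = 2·9/4 + 6 = 21/2

t_a=9/4 t_c=6 v_peak=99/4 T=21/2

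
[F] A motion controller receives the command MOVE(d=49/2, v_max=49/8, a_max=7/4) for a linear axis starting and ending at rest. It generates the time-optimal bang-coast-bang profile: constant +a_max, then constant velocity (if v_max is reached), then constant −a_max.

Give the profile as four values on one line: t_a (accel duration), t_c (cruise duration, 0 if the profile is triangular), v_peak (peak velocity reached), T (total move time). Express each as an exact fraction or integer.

(v_max)²/a_max = (49/8)²/(7/4) = 343/16
49/2 ≥ 343/16 so v_max reached
t_a = (49/8)/(7/4) = 7/2; v_peak = 49/8
d_cruise = 49/2 − 343/16 = 49/16; t_c = (49/16)/(49/8) = 1/2
T = 2·7/2 + 1/2 = 15/2

t_a=7/2 t_c=1/2 v_peak=49/8 T=15/2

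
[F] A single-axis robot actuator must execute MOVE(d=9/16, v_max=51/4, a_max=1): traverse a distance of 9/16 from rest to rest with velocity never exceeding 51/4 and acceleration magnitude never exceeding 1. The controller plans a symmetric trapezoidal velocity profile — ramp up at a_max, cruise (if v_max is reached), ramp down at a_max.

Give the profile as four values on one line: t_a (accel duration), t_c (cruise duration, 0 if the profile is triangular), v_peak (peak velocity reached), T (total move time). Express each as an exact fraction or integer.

(v_max)²/a_max = (51/4)²/1 = 2601/16
9/16 < 2601/16 so t_c = 0
v_peak = √(9/16·1) = √(9/16) = 3/4
t_a = (3/4)/1 = 3/4; t_c = 0
T = 2·3/4 = 3/2

t_a=3/4 t_c=0 v_peak=3/4 T=3/2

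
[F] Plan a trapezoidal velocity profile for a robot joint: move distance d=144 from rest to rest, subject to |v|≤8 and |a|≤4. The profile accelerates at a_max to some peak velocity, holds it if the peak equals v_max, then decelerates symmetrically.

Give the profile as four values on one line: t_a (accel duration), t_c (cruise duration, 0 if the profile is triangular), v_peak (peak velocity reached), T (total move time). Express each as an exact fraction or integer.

t_a=2 t_c=16 v_peak=8 T=20

vₘ²/aₘ = 8²/4 = 16
144 ≥ 16 so v_max reached
t_a = 8/4 = 2; v_peak = 8
d_cruise = 144 − 16 = 128; t_c = 128/8 = 16
T = 2·2 + 16 = 20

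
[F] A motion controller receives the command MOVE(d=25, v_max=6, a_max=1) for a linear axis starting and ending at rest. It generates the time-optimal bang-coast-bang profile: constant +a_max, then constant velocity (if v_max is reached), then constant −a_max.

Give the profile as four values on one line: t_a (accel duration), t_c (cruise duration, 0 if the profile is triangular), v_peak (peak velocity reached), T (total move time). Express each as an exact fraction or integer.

(v_max)²/a_max = 6²/1 = 36
25 < 36 so t_c = 0
v_peak = √(25·1) = √25 = 5
t_a = 5/1 = 5; t_c = 0
T = 2·5 = 10

t_a=5 t_c=0 v_peak=5 T=10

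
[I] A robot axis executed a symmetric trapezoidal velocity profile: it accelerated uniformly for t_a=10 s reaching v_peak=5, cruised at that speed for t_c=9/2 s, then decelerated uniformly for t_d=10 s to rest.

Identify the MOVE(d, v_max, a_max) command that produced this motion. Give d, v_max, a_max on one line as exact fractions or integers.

a_max = 5/10 = 1/2
d_a = ½·5·10 = 25; d_c = 5·9/2 = 45/2
d = 2·25 + 45/2 = 145/2
t_c = 9/2 > 0 → v_max = v_peak = 5

d=145/2 v_max=5 a_max=1/2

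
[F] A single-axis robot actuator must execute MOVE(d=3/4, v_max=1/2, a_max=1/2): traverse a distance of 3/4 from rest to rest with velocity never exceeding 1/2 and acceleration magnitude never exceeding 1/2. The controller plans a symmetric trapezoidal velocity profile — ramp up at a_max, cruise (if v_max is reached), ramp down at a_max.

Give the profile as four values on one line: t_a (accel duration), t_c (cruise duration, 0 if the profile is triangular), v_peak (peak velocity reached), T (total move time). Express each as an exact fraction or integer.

t_a=1 t_c=1/2 v_peak=1/2 T=5/2

v_max²/a_max = (1/2)²/(1/2) = 1/2
3/4 ≥ 1/2 so v_max reached
t_a = (1/2)/(1/2) = 1; v_peak = 1/2
d_cruise = 3/4 − 1/2 = 1/4; t_c = (1/4)/(1/2) = 1/2
T = 2·1 + 1/2 = 5/2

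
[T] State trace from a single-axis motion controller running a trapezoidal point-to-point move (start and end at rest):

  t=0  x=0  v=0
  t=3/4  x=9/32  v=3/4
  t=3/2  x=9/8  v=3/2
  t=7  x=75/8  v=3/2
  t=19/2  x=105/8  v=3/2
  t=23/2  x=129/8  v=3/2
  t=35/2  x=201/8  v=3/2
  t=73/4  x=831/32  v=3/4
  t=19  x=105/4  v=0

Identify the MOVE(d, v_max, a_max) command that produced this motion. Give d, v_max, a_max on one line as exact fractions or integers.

d=105/4 v_max=3/2 a_max=1

final state: t=19, x=105/4, v=0 → d = 105/4
a_max = (3/4−0)/(3/4−0) = 1
max v = 3/2 over t∈[3/2,35/2] → v_max = 3/2
check: 3/2·(3/2+16) = 105/4 ✓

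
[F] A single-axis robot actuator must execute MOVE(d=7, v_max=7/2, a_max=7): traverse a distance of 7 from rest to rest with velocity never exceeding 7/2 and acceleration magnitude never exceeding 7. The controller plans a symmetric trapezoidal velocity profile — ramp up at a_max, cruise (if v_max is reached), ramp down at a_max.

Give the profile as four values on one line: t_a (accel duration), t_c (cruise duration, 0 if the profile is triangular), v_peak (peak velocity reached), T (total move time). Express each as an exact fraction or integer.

t_a=1/2 t_c=3/2 v_peak=7/2 T=5/2

v_max²/a_max = (7/2)²/7 = 7/4
7 ≥ 7/4 so v_max reached
t_a = (7/2)/7 = 1/2; v_peak = 7/2
d_cruise = 7 − 7/4 = 21/4; t_c = (21/4)/(7/2) = 3/2
T = 2·1/2 + 3/2 = 5/2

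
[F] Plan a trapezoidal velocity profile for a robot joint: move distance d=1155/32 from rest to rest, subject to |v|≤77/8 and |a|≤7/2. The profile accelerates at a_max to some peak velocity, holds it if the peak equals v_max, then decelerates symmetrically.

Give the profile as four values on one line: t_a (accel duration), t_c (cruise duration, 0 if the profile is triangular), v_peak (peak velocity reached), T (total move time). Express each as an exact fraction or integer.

t_a=11/4 t_c=1 v_peak=77/8 T=13/2

v_max²/a_max = (77/8)²/(7/2) = 847/32
1155/32 ≥ 847/32 ⇒ cruise phase
t_a = (77/8)/(7/2) = 11/4; v_peak = 77/8
d_cruise = 1155/32 − 847/32 = 77/8; t_c = (77/8)/(77/8) = 1
T = 2·11/4 + 1 = 13/2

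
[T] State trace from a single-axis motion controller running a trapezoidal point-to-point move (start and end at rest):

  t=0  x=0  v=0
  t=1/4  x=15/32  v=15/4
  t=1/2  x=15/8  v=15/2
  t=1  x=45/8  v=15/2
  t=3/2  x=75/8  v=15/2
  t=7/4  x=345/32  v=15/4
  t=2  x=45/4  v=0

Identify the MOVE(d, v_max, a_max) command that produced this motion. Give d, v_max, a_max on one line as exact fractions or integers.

d=45/4 v_max=15/2 a_max=15

final state: t=2, x=45/4, v=0 → d = 45/4
a_max = (15/4−0)/(1/4−0) = 15
max v = 15/2 over t∈[1/2,3/2] → v_max = 15/2
check: 15/2·(1/2+1) = 45/4 ✓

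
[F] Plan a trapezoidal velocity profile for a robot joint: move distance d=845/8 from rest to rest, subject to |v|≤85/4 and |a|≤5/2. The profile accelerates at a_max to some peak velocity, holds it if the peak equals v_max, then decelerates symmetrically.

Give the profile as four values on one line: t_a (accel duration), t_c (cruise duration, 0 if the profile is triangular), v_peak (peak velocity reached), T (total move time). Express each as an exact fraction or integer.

(v_max)²/a_max = (85/4)²/(5/2) = 1445/8
845/8 < 1445/8 → triangular
v_peak = √(845/8·5/2) = √(4225/16) = 65/4
t_a = (65/4)/(5/2) = 13/2; t_c = 0
T = 2·13/2 = 13

t_a=13/2 t_c=0 v_peak=65/4 T=13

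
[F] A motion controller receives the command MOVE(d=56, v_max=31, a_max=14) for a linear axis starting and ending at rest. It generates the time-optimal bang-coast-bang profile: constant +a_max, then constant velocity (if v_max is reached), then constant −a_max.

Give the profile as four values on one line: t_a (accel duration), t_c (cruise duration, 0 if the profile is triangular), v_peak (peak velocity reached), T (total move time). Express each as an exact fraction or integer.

t_a=2 t_c=0 v_peak=28 T=4

vₘ²/aₘ = 31²/14 = 961/14
56 < 961/14 so t_c = 0
v_peak = √(56·14) = √784 = 28
t_a = 28/14 = 2; t_c = 0
T = 2·2 = 4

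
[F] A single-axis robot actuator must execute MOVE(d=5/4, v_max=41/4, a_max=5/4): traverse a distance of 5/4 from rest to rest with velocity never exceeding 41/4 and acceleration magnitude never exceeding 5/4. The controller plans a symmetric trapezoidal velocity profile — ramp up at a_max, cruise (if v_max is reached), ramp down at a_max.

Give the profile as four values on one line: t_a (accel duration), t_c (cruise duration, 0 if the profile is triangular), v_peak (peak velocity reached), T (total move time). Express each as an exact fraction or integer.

v_max²/a_max = (41/4)²/(5/4) = 1681/20
5/4 < 1681/20 → triangular
v_peak = √(5/4·5/4) = √(25/16) = 5/4
t_a = (5/4)/(5/4) = 1; t_c = 0
T = 2·1 = 2

t_a=1 t_c=0 v_peak=5/4 T=2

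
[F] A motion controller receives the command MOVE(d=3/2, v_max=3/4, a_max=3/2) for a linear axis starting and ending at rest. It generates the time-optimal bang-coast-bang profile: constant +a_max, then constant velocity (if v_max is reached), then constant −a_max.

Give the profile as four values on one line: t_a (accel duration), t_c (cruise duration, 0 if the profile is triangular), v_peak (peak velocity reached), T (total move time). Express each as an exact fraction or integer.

t_a=1/2 t_c=3/2 v_peak=3/4 T=5/2

(v_max)²/a_max = (3/4)²/(3/2) = 3/8
3/2 ≥ 3/8 → trapezoidal
t_a = (3/4)/(3/2) = 1/2; v_peak = 3/4
d_cruise = 3/2 − 3/8 = 9/8; t_c = (9/8)/(3/4) = 3/2
T = 2·1/2 + 3/2 = 5/2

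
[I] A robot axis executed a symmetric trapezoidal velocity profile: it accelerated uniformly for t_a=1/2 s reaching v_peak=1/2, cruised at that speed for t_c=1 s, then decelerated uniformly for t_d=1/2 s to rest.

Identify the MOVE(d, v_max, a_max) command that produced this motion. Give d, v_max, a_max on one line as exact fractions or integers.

d=3/4 v_max=1/2 a_max=1

a_max = (1/2)/(1/2) = 1
d_a = ½·1/2·1/2 = 1/8; d_c = 1/2·1 = 1/2
d = 2·1/8 + 1/2 = 3/4
t_c = 1 > 0 → v_max = v_peak = 1/2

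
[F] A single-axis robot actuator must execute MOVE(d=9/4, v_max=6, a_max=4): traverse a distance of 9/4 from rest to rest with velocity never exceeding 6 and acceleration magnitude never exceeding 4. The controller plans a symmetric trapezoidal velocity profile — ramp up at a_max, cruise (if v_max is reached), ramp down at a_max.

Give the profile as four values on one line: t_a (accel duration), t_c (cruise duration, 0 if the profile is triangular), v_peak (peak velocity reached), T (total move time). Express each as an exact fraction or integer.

vₘ²/aₘ = 6²/4 = 9
9/4 < 9 so t_c = 0
v_peak = √(9/4·4) = √9 = 3
t_a = 3/4; t_c = 0
T = 2·3/4 = 3/2

t_a=3/4 t_c=0 v_peak=3 T=3/2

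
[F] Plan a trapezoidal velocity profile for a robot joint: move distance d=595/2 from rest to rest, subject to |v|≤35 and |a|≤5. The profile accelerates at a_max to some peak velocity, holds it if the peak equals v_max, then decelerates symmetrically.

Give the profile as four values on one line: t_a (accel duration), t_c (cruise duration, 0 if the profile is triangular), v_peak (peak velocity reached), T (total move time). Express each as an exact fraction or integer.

t_a=7 t_c=3/2 v_peak=35 T=31/2

vₘ²/aₘ = 35²/5 = 245
595/2 ≥ 245 ⇒ cruise phase
t_a = 35/5 = 7; v_peak = 35
d_cruise = 595/2 − 245 = 105/2; t_c = (105/2)/35 = 3/2
T = 2·7 + 3/2 = 31/2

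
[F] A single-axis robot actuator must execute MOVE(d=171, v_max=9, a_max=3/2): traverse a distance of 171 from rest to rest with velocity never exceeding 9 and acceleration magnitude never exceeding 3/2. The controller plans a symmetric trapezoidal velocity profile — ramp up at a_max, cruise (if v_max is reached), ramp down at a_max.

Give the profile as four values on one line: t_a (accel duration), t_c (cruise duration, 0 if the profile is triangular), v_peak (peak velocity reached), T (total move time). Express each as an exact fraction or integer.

t_a=6 t_c=13 v_peak=9 T=25

vₘ²/aₘ = 9²/(3/2) = 54
171 ≥ 54 so v_max reached
t_a = 9/(3/2) = 6; v_peak = 9
d_cruise = 171 − 54 = 117; t_c = 117/9 = 13
T = 2·6 + 13 = 25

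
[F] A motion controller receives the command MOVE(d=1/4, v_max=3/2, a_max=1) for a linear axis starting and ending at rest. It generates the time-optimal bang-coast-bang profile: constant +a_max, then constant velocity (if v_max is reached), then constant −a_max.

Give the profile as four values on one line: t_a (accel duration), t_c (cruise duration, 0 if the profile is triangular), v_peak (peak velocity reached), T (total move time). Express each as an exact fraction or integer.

t_a=1/2 t_c=0 v_peak=1/2 T=1

(v_max)²/a_max = (3/2)²/1 = 9/4
1/4 < 9/4 ⇒ no cruise
v_peak = √(1/4·1) = √(1/4) = 1/2
t_a = (1/2)/1 = 1/2; t_c = 0
T = 2·1/2 = 1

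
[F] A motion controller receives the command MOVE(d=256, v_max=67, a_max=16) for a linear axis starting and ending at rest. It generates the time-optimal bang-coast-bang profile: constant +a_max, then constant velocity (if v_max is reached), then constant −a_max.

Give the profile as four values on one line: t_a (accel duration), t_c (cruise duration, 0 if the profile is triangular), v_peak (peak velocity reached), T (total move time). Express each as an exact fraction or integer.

t_a=4 t_c=0 v_peak=64 T=8

vₘ²/aₘ = 67²/16 = 4489/16
256 < 4489/16 ⇒ no cruise
v_peak = √(256·16) = √4096 = 64
t_a = 64/16 = 4; t_c = 0
T = 2·4 = 8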